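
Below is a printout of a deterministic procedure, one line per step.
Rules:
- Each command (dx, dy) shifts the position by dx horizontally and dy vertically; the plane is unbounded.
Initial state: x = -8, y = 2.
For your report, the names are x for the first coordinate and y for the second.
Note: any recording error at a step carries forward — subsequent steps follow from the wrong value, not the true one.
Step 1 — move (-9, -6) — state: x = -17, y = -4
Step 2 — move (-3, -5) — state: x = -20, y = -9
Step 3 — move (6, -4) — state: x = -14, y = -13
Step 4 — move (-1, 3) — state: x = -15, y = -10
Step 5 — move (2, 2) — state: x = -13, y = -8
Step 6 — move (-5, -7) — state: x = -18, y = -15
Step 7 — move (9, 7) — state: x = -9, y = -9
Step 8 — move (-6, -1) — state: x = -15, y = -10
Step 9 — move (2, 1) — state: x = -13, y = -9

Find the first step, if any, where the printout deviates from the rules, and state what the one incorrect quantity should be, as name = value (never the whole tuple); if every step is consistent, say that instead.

step 7, y = -8

Step 1: x = -8 + (-9) = -17, y = 2 + (-6) = -4 — matches.
Step 2: x = -17 + (-3) = -20, y = -4 + (-5) = -9 — confirmed correct.
Step 3: x = -20 + (6) = -14, y = -9 + (-4) = -13 — consistent with the printout.
Step 4: x = -14 + (-1) = -15, y = -13 + (3) = -10 — consistent with the printout.
Step 5: x = -15 + (2) = -13, y = -10 + (2) = -8 — agrees with the printout.
Step 6: x = -13 + (-5) = -18, y = -8 + (-7) = -15 — consistent with the printout.
Step 7: x = -18 + (9) = -9, y = -15 + (7) = -8 — the printout disagrees here.
First deviation found at step 7; the corrected entry is y = -8.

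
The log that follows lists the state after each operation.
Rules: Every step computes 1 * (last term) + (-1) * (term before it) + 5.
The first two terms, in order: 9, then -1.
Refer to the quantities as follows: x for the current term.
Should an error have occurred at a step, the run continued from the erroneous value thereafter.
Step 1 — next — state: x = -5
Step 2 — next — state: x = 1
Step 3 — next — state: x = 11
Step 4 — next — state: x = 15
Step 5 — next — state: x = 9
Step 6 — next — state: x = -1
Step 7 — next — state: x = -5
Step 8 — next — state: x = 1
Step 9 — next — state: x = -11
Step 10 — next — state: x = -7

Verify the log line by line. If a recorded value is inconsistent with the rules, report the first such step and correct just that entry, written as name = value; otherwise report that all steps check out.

Step 1: x = 1*(-1) + (-1)*(9) + (5) = -5 — in agreement.
Step 2: x = 1*(-5) + (-1)*(-1) + (5) = 1 — consistent with the log.
Step 3: x = 1*(1) + (-1)*(-5) + (5) = 11 — in agreement.
Step 4: x = 1*(11) + (-1)*(1) + (5) = 15 — confirmed correct.
Step 5: x = 1*(15) + (-1)*(11) + (5) = 9 — exactly as logged.
Step 6: x = 1*(9) + (-1)*(15) + (5) = -1 — confirmed correct.
Step 7: x = 1*(-1) + (-1)*(9) + (5) = -5 — agrees with the log.
Step 8: x = 1*(-5) + (-1)*(-1) + (5) = 1 — matches.
Step 9: x = 1*(1) + (-1)*(-5) + (5) = 11 — not what was recorded.
Conclusion: step 9 carries the first error; the entry should be x = 11.

step 9, x = 11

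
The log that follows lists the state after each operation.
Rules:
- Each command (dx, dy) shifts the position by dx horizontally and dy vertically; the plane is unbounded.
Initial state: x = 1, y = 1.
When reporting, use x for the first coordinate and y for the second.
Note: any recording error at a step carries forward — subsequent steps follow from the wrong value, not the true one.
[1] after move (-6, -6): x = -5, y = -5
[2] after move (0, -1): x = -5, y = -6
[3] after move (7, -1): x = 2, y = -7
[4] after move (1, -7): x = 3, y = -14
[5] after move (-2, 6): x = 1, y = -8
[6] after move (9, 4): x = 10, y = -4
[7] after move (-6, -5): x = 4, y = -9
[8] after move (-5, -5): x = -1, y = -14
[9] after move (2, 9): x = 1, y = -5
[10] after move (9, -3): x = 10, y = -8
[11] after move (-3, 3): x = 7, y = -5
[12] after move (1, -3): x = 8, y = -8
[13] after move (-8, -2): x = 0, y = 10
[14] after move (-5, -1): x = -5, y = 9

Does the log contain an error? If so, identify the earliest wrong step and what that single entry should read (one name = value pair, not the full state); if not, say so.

step 13, y = -10

Step 1: x = 1 + (-6) = -5, y = 1 + (-6) = -5 — same as recorded.
Step 2: x = -5 + (0) = -5, y = -5 + (-1) = -6 — verified.
Step 3: x = -5 + (7) = 2, y = -6 + (-1) = -7 — in agreement.
Step 4: x = 2 + (1) = 3, y = -7 + (-7) = -14 — checks out.
Step 5: x = 3 + (-2) = 1, y = -14 + (6) = -8 — exactly as logged.
Step 6: x = 1 + (9) = 10, y = -8 + (4) = -4 — checks out.
Step 7: x = 10 + (-6) = 4, y = -4 + (-5) = -9 — in agreement.
Step 8: x = 4 + (-5) = -1, y = -9 + (-5) = -14 — exactly as logged.
Step 9: x = -1 + (2) = 1, y = -14 + (9) = -5 — no discrepancy.
Step 10: x = 1 + (9) = 10, y = -5 + (-3) = -8 — consistent with the log.
Step 11: x = 10 + (-3) = 7, y = -8 + (3) = -5 — no discrepancy.
Step 12: x = 7 + (1) = 8, y = -5 + (-3) = -8 — no discrepancy.
Step 13: x = 8 + (-8) = 0, y = -8 + (-2) = -10 — first mismatch against the log.
First deviation found at step 13; the corrected entry is y = -10.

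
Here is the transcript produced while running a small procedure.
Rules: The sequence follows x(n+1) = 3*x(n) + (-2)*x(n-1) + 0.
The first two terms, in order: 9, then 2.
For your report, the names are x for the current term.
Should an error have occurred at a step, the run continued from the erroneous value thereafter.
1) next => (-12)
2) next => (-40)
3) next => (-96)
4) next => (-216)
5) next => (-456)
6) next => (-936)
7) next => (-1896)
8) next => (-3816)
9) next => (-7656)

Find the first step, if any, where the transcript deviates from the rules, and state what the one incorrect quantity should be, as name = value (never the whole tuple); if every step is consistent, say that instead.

step 4, x = -208

1. x = 3*(2) + (-2)*(9) + (0) = -12 (confirmed correct)
2. x = 3*(-12) + (-2)*(2) + (0) = -40 (exactly as logged)
3. x = 3*(-40) + (-2)*(-12) + (0) = -96 (confirmed correct)
4. x = 3*(-96) + (-2)*(-40) + (0) = -208 (the transcript has a different value)
Step 4 is the first one off; corrected, x = -208.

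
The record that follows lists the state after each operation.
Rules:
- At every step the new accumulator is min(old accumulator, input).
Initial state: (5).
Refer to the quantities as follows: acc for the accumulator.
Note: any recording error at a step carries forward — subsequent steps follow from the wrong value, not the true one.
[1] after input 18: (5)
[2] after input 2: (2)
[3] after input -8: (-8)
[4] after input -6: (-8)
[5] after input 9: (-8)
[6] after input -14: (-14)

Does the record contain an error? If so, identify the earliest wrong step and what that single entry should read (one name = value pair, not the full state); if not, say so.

no error

Recomputing the run from the initial state:
step 1: acc = 5
step 2: acc = 2
step 3: acc = -8
step 4: acc = -8
step 5: acc = -8
step 6: acc = -14
This matches the record at every step.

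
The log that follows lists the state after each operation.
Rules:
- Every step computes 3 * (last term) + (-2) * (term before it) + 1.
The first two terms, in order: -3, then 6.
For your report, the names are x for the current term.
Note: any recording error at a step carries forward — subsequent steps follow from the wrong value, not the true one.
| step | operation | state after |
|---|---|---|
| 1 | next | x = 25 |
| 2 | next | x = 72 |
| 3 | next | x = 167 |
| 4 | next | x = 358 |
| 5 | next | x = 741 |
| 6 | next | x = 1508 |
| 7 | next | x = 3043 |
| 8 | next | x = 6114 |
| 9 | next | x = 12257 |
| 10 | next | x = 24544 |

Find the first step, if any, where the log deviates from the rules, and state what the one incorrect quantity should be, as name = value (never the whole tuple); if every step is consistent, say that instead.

step 2, x = 64

Recomputing the run from the initial state:
step 1: x = 25
step 2: x = 64
step 3: x = 143
step 4: x = 302
step 5: x = 621
step 6: x = 1260
step 7: x = 2539
step 8: x = 5098
step 9: x = 10217
step 10: x = 20456
The first disagreement with the log is at step 2, where the value should be x = 64.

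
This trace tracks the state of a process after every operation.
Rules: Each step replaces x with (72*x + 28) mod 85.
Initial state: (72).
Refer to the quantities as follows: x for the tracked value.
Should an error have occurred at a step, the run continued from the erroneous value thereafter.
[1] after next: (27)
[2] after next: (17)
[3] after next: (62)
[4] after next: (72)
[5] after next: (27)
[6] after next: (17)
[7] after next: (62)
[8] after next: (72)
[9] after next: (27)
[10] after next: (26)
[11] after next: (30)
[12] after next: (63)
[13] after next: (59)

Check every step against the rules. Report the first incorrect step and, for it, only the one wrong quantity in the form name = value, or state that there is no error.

Recomputing the run from the initial state:
step 1: x = 27
step 2: x = 17
step 3: x = 62
step 4: x = 72
step 5: x = 27
step 6: x = 17
step 7: x = 62
step 8: x = 72
step 9: x = 27
step 10: x = 17
step 11: x = 62
step 12: x = 72
step 13: x = 27
The first disagreement with the trace is at step 10, where the value should be x = 17.

step 10, x = 17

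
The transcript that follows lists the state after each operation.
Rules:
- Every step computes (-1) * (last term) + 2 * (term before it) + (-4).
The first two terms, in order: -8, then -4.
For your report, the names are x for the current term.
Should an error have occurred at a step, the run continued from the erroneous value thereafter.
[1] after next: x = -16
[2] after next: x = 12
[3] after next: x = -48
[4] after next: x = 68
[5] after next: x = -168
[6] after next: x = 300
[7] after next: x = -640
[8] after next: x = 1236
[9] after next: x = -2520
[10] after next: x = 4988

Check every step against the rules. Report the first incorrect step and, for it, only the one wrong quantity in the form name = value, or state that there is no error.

step 2, x = 4

1. x = -1*(-4) + (2)*(-8) + (-4) = -16 (consistent with the transcript)
2. x = -1*(-16) + (2)*(-4) + (-4) = 4 (the transcript has a different value)
Step 2 is the first one off; corrected, x = 4.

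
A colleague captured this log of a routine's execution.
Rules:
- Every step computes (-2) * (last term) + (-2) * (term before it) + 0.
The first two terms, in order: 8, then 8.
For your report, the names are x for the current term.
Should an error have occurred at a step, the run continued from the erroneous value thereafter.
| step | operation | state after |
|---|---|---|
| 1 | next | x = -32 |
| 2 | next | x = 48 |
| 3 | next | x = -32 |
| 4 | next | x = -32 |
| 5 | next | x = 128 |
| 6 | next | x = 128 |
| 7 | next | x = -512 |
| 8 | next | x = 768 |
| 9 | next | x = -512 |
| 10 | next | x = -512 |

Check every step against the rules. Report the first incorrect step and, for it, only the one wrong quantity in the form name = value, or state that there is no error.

Step 1: x = -2*(8) + (-2)*(8) + (0) = -32 — in agreement.
Step 2: x = -2*(-32) + (-2)*(8) + (0) = 48 — confirmed correct.
Step 3: x = -2*(48) + (-2)*(-32) + (0) = -32 — no discrepancy.
Step 4: x = -2*(-32) + (-2)*(48) + (0) = -32 — agrees with the log.
Step 5: x = -2*(-32) + (-2)*(-32) + (0) = 128 — matches.
Step 6: x = -2*(128) + (-2)*(-32) + (0) = -192 — the log disagrees here.
That makes step 6 the first incorrect line — x = -192 is what it should show.

step 6, x = -192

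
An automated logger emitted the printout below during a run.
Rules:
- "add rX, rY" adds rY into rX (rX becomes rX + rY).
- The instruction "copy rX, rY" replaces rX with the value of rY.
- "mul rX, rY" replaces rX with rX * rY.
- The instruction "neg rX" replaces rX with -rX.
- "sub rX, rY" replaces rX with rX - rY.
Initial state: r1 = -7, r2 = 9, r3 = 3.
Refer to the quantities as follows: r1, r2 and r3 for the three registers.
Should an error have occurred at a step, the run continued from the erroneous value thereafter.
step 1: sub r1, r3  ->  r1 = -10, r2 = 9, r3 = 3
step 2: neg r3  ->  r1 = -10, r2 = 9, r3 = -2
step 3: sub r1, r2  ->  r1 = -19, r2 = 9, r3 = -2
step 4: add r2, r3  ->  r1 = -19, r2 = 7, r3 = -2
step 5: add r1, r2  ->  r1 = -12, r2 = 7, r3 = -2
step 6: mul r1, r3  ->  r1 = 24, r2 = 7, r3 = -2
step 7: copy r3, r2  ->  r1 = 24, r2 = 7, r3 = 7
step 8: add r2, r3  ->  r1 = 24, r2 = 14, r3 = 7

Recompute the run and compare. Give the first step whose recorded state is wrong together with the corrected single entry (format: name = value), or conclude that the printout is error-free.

step 1: r1 = -7 - 3 = -10 -> confirmed correct
step 2: r3 = -(3) = -3 -> first mismatch against the printout
First deviation found at step 2; the corrected entry is r3 = -3.

step 2, r3 = -3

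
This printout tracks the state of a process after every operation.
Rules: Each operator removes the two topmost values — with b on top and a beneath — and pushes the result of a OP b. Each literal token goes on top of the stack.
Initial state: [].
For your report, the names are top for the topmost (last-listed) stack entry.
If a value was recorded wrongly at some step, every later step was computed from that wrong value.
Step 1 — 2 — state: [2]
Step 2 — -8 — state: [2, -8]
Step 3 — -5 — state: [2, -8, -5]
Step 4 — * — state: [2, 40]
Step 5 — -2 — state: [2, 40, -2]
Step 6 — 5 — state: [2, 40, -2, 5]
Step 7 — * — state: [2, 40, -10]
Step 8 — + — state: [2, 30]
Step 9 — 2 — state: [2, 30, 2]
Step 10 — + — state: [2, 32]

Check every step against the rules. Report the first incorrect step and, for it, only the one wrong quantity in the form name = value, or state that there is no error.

Step 1: push 2: top = 2 — no discrepancy.
Step 2: push -8: top = -8 — in agreement.
Step 3: push -5: top = -5 — exactly as logged.
Step 4: -8 * -5 = 40 — checks out.
Step 5: push -2: top = -2 — agrees with the printout.
Step 6: push 5: top = 5 — matches.
Step 7: -2 * 5 = -10 — in agreement.
Step 8: 40 + -10 = 30 — checks out.
Step 9: push 2: top = 2 — confirmed correct.
Step 10: 30 + 2 = 32 — checks out.
Every step is consistent.

no error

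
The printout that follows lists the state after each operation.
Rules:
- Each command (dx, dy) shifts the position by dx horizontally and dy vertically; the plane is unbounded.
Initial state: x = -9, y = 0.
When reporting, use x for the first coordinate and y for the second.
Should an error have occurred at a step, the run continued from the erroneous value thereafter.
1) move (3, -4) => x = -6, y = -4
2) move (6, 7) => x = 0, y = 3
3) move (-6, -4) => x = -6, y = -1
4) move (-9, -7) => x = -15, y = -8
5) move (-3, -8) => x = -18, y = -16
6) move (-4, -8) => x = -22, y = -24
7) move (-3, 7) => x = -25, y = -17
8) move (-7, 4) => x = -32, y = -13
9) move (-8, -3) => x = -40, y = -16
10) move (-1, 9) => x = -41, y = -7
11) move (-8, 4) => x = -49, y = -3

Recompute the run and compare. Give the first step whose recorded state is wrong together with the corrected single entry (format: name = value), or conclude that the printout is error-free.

no error

step 1: x = -9 + (3) = -6, y = 0 + (-4) = -4 -> matches
step 2: x = -6 + (6) = 0, y = -4 + (7) = 3 -> exactly as logged
step 3: x = 0 + (-6) = -6, y = 3 + (-4) = -1 -> matches
step 4: x = -6 + (-9) = -15, y = -1 + (-7) = -8 -> in agreement
step 5: x = -15 + (-3) = -18, y = -8 + (-8) = -16 -> exactly as logged
step 6: x = -18 + (-4) = -22, y = -16 + (-8) = -24 -> exactly as logged
step 7: x = -22 + (-3) = -25, y = -24 + (7) = -17 -> in agreement
step 8: x = -25 + (-7) = -32, y = -17 + (4) = -13 -> matches
step 9: x = -32 + (-8) = -40, y = -13 + (-3) = -16 -> exactly as logged
step 10: x = -40 + (-1) = -41, y = -16 + (9) = -7 -> exactly as logged
step 11: x = -41 + (-8) = -49, y = -7 + (4) = -3 -> confirmed correct
Each recorded entry agrees with the recomputation.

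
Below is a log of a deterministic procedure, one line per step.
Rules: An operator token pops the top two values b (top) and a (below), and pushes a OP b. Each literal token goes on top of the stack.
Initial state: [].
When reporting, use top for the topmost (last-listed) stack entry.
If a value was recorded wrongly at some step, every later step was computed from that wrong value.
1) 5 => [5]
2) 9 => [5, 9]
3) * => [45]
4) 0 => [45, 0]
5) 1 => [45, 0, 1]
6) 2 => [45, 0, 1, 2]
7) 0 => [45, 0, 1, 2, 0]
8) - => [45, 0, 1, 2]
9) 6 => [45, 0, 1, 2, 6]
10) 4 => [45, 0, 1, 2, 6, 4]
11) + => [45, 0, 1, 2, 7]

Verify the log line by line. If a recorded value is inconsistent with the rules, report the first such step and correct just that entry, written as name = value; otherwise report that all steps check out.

Recomputing the run from the initial state:
step 1: [5]
step 2: [5, 9]
step 3: [45]
step 4: [45, 0]
step 5: [45, 0, 1]
step 6: [45, 0, 1, 2]
step 7: [45, 0, 1, 2, 0]
step 8: [45, 0, 1, 2]
step 9: [45, 0, 1, 2, 6]
step 10: [45, 0, 1, 2, 6, 4]
step 11: [45, 0, 1, 2, 10]
The first disagreement with the log is at step 11, where the value should be top = 10.

step 11, top = 10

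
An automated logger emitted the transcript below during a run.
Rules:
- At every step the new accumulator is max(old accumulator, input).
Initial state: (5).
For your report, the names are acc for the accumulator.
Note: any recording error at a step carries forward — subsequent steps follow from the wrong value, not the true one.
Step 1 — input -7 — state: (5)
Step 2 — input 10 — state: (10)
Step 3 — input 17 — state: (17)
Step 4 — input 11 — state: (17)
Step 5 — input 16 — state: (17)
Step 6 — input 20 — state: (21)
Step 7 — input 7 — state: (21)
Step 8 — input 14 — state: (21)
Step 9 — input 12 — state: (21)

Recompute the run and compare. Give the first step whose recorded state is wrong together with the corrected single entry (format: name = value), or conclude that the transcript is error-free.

1. acc = max(5, -7) = 5 (no discrepancy)
2. acc = max(5, 10) = 10 (consistent with the transcript)
3. acc = max(10, 17) = 17 (matches)
4. acc = max(17, 11) = 17 (exactly as logged)
5. acc = max(17, 16) = 17 (confirmed correct)
6. acc = max(17, 20) = 20 (not what was recorded)
First incorrect step: 6; the correct value is acc = 20.

step 6, acc = 20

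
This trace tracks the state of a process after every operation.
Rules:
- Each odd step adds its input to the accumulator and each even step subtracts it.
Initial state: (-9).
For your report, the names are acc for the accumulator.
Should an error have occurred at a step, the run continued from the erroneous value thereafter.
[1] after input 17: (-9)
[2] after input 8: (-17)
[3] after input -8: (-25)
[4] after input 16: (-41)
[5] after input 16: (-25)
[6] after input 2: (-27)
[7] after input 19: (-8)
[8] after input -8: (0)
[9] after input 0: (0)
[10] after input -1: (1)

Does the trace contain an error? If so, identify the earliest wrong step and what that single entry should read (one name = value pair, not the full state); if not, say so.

step 1, acc = 8

Recomputing the run from the initial state:
step 1: acc = 8
step 2: acc = 0
step 3: acc = -8
step 4: acc = -24
step 5: acc = -8
step 6: acc = -10
step 7: acc = 9
step 8: acc = 17
step 9: acc = 17
step 10: acc = 18
The first disagreement with the trace is at step 1, where the value should be acc = 8.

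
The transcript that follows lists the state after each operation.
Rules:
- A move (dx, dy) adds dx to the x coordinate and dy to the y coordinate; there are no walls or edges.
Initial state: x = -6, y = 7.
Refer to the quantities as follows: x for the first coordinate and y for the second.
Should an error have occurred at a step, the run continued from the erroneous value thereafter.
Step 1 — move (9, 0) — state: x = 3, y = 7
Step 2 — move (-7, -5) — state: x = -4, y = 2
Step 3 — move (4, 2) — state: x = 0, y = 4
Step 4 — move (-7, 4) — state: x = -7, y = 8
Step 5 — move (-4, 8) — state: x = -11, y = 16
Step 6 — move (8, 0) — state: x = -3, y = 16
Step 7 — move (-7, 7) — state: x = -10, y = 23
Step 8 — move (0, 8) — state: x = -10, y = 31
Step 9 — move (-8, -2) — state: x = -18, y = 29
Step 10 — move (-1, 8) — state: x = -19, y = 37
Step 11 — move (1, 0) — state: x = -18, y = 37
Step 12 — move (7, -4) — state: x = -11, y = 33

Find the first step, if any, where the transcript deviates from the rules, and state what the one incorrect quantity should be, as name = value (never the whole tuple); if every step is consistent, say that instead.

Recomputing the run from the initial state:
step 1: x = 3, y = 7
step 2: x = -4, y = 2
step 3: x = 0, y = 4
step 4: x = -7, y = 8
step 5: x = -11, y = 16
step 6: x = -3, y = 16
step 7: x = -10, y = 23
step 8: x = -10, y = 31
step 9: x = -18, y = 29
step 10: x = -19, y = 37
step 11: x = -18, y = 37
step 12: x = -11, y = 33
This matches the transcript at every step.

no error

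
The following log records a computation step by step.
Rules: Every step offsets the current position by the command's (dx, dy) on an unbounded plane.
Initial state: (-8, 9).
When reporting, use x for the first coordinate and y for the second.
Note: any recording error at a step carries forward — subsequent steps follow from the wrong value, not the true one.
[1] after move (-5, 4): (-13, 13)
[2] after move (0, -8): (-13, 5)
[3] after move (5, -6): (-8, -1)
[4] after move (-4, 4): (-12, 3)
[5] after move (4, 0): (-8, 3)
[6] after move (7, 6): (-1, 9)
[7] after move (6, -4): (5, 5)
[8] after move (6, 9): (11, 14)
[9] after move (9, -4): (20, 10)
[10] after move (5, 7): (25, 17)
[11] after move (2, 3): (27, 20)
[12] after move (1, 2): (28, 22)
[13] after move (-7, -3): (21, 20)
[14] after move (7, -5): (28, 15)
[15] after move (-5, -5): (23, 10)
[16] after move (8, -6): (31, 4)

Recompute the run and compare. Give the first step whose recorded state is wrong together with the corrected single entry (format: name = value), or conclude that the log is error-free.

step 13, y = 19

step 1: x = -8 + (-5) = -13, y = 9 + (4) = 13 -> in agreement
step 2: x = -13 + (0) = -13, y = 13 + (-8) = 5 -> verified
step 3: x = -13 + (5) = -8, y = 5 + (-6) = -1 -> in agreement
step 4: x = -8 + (-4) = -12, y = -1 + (4) = 3 -> verified
step 5: x = -12 + (4) = -8, y = 3 + (0) = 3 -> verified
step 6: x = -8 + (7) = -1, y = 3 + (6) = 9 -> verified
step 7: x = -1 + (6) = 5, y = 9 + (-4) = 5 -> consistent with the log
step 8: x = 5 + (6) = 11, y = 5 + (9) = 14 -> agrees with the log
step 9: x = 11 + (9) = 20, y = 14 + (-4) = 10 -> in agreement
step 10: x = 20 + (5) = 25, y = 10 + (7) = 17 -> confirmed correct
step 11: x = 25 + (2) = 27, y = 17 + (3) = 20 -> consistent with the log
step 12: x = 27 + (1) = 28, y = 20 + (2) = 22 -> in agreement
step 13: x = 28 + (-7) = 21, y = 22 + (-3) = 19 -> the recorded entry deviates here
Step 13 is the first one off; corrected, y = 19.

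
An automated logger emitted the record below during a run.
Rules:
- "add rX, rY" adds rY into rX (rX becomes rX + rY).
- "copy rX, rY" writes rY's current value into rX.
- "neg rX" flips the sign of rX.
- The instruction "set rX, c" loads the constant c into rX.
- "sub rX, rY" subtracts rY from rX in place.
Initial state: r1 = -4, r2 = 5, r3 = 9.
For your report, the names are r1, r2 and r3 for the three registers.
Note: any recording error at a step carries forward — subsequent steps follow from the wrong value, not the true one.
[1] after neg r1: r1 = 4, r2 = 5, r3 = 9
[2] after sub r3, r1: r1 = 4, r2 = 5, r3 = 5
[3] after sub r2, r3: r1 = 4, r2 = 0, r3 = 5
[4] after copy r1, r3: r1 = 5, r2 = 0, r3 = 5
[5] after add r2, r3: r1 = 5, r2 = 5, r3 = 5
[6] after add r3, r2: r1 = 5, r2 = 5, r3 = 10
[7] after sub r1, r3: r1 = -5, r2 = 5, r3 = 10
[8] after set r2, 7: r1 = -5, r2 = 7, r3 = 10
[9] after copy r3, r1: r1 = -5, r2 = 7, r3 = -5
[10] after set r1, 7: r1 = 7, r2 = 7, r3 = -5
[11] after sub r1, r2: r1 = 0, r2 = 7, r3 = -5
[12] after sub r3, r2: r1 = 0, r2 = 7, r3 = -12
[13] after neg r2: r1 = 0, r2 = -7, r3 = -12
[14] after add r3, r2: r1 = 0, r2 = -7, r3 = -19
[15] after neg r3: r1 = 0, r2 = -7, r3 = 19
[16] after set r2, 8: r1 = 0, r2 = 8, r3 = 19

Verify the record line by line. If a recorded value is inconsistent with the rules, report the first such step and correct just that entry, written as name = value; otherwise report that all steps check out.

no error

1. r1 = -(-4) = 4 (exactly as logged)
2. r3 = 9 - 4 = 5 (agrees with the record)
3. r2 = 5 - 5 = 0 (confirmed correct)
4. r1 = 5 (in agreement)
5. r2 = 0 + 5 = 5 (confirmed correct)
6. r3 = 5 + 5 = 10 (consistent with the record)
7. r1 = 5 - 10 = -5 (confirmed correct)
8. r2 = 7 (consistent with the record)
9. r3 = -5 (matches)
10. r1 = 7 (consistent with the record)
11. r1 = 7 - 7 = 0 (in agreement)
12. r3 = -5 - 7 = -12 (confirmed correct)
13. r2 = -(7) = -7 (checks out)
14. r3 = -12 + -7 = -19 (consistent with the record)
15. r3 = -(-19) = 19 (matches)
16. r2 = 8 (same as recorded)
All steps check out; nothing to correct.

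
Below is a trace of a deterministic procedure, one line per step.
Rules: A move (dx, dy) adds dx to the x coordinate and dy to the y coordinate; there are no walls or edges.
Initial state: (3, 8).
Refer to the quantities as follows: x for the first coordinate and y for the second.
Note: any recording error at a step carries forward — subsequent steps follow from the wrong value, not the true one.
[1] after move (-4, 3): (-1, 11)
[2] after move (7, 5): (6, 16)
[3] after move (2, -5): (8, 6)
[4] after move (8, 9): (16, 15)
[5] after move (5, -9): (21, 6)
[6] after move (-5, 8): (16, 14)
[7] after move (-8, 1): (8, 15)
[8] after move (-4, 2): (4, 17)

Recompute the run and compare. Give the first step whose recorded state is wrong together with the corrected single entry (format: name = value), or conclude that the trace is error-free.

step 3, y = 11

step 1: x = 3 + (-4) = -1, y = 8 + (3) = 11 -> verified
step 2: x = -1 + (7) = 6, y = 11 + (5) = 16 -> verified
step 3: x = 6 + (2) = 8, y = 16 + (-5) = 11 -> not what was recorded
So the first discrepancy is step 3, where the right value is y = 11.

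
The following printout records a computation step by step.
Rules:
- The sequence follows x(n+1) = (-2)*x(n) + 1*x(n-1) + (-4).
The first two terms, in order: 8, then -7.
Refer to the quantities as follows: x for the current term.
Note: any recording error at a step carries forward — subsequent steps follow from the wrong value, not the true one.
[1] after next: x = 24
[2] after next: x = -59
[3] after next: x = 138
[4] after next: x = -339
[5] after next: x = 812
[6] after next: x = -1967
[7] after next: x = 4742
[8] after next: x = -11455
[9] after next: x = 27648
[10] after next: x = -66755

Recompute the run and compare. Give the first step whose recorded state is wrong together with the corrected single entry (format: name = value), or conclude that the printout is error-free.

step 1, x = 18

1. x = -2*(-7) + (1)*(8) + (-4) = 18 (this is not what the printout shows)
The audit stops at step 1: the recorded entry is wrong and should be x = 18.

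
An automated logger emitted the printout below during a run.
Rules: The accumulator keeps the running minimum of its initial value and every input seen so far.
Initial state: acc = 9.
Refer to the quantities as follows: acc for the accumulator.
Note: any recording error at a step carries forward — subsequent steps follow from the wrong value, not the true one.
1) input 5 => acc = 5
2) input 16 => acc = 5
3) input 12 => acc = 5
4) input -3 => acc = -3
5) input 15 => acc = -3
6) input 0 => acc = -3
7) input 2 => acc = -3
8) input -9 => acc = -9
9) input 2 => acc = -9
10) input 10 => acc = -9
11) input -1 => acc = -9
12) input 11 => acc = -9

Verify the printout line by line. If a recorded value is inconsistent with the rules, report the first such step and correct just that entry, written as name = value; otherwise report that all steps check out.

Recomputing the run from the initial state:
step 1: acc = 5
step 2: acc = 5
step 3: acc = 5
step 4: acc = -3
step 5: acc = -3
step 6: acc = -3
step 7: acc = -3
step 8: acc = -9
step 9: acc = -9
step 10: acc = -9
step 11: acc = -9
step 12: acc = -9
This matches the printout at every step.

no error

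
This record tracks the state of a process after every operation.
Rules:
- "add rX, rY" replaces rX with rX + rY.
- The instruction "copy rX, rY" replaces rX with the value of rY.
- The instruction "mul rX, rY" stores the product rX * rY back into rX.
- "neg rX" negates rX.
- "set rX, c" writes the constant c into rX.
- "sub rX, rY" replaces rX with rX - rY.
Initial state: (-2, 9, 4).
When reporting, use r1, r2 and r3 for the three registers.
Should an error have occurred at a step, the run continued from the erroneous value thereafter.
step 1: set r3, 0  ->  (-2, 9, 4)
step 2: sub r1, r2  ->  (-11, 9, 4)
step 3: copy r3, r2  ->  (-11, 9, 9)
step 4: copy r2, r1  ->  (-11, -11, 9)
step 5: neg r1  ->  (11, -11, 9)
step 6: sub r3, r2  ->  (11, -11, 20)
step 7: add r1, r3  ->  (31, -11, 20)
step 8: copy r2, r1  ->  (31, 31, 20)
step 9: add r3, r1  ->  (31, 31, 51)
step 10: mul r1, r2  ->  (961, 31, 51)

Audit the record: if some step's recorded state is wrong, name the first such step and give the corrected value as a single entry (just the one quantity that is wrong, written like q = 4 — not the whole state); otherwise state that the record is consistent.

step 1, r3 = 0

1. r3 = 0 (first mismatch against the record)
The earliest wrong entry is at step 1: it should read r3 = 0.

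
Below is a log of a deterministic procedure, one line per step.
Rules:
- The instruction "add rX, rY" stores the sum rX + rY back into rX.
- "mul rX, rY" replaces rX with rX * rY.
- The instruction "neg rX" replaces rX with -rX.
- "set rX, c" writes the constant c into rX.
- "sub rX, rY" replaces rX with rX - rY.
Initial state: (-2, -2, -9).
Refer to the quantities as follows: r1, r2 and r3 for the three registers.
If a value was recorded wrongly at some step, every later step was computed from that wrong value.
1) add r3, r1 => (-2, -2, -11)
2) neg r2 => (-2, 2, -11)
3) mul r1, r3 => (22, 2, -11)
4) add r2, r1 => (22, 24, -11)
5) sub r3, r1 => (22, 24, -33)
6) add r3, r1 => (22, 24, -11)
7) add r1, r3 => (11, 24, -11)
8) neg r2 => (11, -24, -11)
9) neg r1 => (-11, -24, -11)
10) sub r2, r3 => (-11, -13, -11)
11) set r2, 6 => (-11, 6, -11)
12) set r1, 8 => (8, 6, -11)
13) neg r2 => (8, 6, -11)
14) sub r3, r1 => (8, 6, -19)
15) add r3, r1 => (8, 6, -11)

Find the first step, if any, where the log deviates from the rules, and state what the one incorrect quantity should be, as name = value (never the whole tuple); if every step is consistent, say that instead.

step 13, r2 = -6

step 1: r3 = -9 + -2 = -11 -> exactly as logged
step 2: r2 = -(-2) = 2 -> confirmed correct
step 3: r1 = -2 * -11 = 22 -> in agreement
step 4: r2 = 2 + 22 = 24 -> matches
step 5: r3 = -11 - 22 = -33 -> confirmed correct
step 6: r3 = -33 + 22 = -11 -> checks out
step 7: r1 = 22 + -11 = 11 -> exactly as logged
step 8: r2 = -(24) = -24 -> no discrepancy
step 9: r1 = -(11) = -11 -> no discrepancy
step 10: r2 = -24 - -11 = -13 -> verified
step 11: r2 = 6 -> verified
step 12: r1 = 8 -> consistent with the log
step 13: r2 = -(6) = -6 -> not what was recorded
That makes step 13 the first incorrect line — r2 = -6 is what it should show.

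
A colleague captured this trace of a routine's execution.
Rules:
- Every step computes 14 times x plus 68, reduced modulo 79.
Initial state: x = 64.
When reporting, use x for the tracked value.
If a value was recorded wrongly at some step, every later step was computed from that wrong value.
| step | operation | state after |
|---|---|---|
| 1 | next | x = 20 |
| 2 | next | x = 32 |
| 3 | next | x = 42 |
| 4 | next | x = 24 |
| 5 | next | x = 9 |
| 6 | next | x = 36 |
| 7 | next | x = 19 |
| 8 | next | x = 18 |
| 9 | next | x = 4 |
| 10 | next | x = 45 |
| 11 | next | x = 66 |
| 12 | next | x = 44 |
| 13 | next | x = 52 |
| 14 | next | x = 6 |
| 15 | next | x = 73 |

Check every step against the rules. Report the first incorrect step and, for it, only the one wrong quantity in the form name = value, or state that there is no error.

step 1, x = 16

1. x = (14*64 + 68) mod 79 = 16 (first mismatch against the trace)
Step 1 is the first one off; corrected, x = 16.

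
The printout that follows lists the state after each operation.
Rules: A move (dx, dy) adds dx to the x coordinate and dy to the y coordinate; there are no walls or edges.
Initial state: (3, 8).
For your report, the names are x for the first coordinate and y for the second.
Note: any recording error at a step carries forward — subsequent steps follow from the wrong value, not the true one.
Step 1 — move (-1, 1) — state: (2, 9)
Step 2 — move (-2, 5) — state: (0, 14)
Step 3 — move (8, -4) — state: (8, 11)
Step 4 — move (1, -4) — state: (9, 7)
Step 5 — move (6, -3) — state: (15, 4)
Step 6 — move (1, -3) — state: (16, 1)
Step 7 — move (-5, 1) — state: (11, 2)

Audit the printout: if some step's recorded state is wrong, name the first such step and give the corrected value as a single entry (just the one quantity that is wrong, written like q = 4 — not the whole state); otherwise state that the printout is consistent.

1. x = 3 + (-1) = 2, y = 8 + (1) = 9 (same as recorded)
2. x = 2 + (-2) = 0, y = 9 + (5) = 14 (confirmed correct)
3. x = 0 + (8) = 8, y = 14 + (-4) = 10 (first mismatch against the printout)
So the first discrepancy is step 3, where the right value is y = 10.

step 3, y = 10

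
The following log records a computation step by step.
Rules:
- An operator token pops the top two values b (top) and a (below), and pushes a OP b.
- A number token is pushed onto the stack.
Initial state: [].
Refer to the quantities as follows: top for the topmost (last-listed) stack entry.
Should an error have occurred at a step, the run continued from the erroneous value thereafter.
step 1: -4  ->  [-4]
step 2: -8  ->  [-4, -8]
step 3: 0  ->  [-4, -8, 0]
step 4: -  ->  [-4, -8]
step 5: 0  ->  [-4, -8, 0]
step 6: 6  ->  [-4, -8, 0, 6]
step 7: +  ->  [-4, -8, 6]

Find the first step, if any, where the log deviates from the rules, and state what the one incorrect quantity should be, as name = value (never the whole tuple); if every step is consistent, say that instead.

step 1: push -4: top = -4 -> consistent with the log
step 2: push -8: top = -8 -> confirmed correct
step 3: push 0: top = 0 -> same as recorded
step 4: -8 - 0 = -8 -> exactly as logged
step 5: push 0: top = 0 -> consistent with the log
step 6: push 6: top = 6 -> matches
step 7: 0 + 6 = 6 -> no discrepancy
Each recorded entry agrees with the recomputation.

no error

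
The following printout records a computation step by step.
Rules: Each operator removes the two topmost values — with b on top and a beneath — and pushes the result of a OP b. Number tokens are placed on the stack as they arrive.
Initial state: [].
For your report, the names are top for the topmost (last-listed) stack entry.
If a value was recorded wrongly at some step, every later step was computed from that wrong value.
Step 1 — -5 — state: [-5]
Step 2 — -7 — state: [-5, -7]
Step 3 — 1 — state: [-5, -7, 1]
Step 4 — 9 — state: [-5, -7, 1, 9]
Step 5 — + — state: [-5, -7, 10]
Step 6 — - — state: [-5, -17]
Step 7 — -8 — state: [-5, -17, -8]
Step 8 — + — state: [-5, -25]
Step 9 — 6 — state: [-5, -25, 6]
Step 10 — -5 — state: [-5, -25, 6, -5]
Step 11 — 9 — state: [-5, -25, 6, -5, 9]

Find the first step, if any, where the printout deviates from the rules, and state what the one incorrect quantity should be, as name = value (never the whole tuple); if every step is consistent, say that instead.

1. push -5: top = -5 (matches)
2. push -7: top = -7 (consistent with the printout)
3. push 1: top = 1 (same as recorded)
4. push 9: top = 9 (no discrepancy)
5. 1 + 9 = 10 (consistent with the printout)
6. -7 - 10 = -17 (matches)
7. push -8: top = -8 (consistent with the printout)
8. -17 + -8 = -25 (checks out)
9. push 6: top = 6 (in agreement)
10. push -5: top = -5 (in agreement)
11. push 9: top = 9 (in agreement)
All entries verified; no error found.

no error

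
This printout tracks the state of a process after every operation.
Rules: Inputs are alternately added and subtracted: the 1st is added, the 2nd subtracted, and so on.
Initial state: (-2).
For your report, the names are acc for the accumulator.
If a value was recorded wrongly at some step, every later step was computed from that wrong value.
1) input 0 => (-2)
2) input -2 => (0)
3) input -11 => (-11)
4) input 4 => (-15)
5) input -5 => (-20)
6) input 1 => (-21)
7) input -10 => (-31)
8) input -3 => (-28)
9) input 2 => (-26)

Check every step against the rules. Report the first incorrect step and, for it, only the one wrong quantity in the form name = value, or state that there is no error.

Recomputing the run from the initial state:
step 1: acc = -2
step 2: acc = 0
step 3: acc = -11
step 4: acc = -15
step 5: acc = -20
step 6: acc = -21
step 7: acc = -31
step 8: acc = -28
step 9: acc = -26
This matches the printout at every step.

no error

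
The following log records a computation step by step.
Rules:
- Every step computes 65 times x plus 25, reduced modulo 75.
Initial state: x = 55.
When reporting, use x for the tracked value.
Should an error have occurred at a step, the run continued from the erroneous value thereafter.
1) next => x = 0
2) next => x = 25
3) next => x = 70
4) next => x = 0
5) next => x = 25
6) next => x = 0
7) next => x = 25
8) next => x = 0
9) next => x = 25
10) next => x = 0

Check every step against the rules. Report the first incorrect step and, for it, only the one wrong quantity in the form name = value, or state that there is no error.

step 1: x = (65*55 + 25) mod 75 = 0 -> confirmed correct
step 2: x = (65*0 + 25) mod 75 = 25 -> in agreement
step 3: x = (65*25 + 25) mod 75 = 0 -> first mismatch against the log
First incorrect step: 3; the correct value is x = 0.

step 3, x = 0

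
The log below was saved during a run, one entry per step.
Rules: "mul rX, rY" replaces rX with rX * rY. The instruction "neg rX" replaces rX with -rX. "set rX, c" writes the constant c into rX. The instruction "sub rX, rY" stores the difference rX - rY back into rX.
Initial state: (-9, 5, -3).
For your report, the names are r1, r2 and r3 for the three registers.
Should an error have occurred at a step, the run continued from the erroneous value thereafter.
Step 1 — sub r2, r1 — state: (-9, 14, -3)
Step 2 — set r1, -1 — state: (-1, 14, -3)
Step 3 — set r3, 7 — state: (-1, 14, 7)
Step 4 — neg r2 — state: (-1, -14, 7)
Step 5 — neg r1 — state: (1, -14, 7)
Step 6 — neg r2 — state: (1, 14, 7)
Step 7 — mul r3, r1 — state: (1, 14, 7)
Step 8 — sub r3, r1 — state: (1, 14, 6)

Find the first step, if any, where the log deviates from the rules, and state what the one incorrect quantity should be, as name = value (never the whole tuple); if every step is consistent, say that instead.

Recomputing the run from the initial state:
step 1: r1 = -9, r2 = 14, r3 = -3
step 2: r1 = -1, r2 = 14, r3 = -3
step 3: r1 = -1, r2 = 14, r3 = 7
step 4: r1 = -1, r2 = -14, r3 = 7
step 5: r1 = 1, r2 = -14, r3 = 7
step 6: r1 = 1, r2 = 14, r3 = 7
step 7: r1 = 1, r2 = 14, r3 = 7
step 8: r1 = 1, r2 = 14, r3 = 6
This matches the log at every step.

no error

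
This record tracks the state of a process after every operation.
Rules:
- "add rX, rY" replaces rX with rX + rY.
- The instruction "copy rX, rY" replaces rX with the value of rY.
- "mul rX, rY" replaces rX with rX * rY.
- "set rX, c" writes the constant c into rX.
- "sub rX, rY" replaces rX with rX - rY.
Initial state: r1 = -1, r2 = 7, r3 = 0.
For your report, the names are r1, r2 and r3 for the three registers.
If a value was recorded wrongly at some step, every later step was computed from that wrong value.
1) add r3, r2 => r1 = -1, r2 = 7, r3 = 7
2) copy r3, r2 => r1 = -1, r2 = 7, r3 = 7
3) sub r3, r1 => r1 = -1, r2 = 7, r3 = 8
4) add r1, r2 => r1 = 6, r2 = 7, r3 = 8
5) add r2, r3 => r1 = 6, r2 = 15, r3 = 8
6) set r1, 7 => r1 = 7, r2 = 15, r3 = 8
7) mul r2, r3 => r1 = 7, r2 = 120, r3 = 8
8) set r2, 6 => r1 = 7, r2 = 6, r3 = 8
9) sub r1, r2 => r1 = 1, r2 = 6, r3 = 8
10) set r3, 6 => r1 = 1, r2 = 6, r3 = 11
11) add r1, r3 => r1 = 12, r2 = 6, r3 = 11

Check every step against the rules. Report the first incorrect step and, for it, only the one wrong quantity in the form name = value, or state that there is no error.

step 10, r3 = 6

1. r3 = 0 + 7 = 7 (verified)
2. r3 = 7 (checks out)
3. r3 = 7 - -1 = 8 (same as recorded)
4. r1 = -1 + 7 = 6 (consistent with the record)
5. r2 = 7 + 8 = 15 (checks out)
6. r1 = 7 (no discrepancy)
7. r2 = 15 * 8 = 120 (in agreement)
8. r2 = 6 (consistent with the record)
9. r1 = 7 - 6 = 1 (in agreement)
10. r3 = 6 (the recorded entry deviates here)
So the first discrepancy is step 10, where the right value is r3 = 6.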